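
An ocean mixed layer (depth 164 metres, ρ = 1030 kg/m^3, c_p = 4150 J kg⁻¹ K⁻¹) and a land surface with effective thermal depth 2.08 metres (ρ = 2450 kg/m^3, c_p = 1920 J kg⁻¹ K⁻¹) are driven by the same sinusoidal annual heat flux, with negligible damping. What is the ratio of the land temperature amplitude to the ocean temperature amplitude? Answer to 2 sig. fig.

72

C_ocean = 1030 × 4150 × 164 = 7.01×10^8 J/(m²·K).
C_land = 2450 × 1920 × 2.08 = 9.78×10^6 J/(m²·K).
Undamped amplitude ∝ 1/C, so A_land/A_ocean = C_ocean/C_land = 71.6.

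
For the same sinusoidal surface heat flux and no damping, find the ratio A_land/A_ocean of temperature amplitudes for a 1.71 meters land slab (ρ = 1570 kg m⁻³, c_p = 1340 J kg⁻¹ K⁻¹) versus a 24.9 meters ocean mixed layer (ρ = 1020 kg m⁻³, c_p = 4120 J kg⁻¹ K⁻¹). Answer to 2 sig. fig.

29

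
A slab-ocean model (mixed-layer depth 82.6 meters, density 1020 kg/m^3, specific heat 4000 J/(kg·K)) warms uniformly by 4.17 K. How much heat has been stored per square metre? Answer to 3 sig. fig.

Areal heat capacity C = ρ c_p D = 1020 × 4000 × 82.6 = 3.37×10^8 J/(m²·K).
ΔQ = C ΔT = 3.37×10^8 × 4.17 = 1.41×10^9 J/m².

1.41×10^9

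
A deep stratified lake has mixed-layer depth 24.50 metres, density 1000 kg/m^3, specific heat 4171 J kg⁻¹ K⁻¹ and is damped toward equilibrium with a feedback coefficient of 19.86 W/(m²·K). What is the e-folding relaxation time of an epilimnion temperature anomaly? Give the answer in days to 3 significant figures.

Areal heat capacity C = ρ c_p D = 1000 × 4171 × 24.50 = 1.02×10^8 J/(m^2 K).
Relaxation time τ = C / λ = 1.02×10^8 / 19.86 = 5.15×10^6 s.
In days: 5.15×10^6 s / (86400 s/day) = 59.6 days.

59.6 days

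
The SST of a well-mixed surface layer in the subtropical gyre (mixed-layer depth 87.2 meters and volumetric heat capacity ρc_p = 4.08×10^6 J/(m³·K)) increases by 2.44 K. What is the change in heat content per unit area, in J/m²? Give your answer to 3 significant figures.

8.68×10^8

Areal heat capacity C = ρc_p × D = 4.08×10^6 × 87.2 = 3.56×10^8 J/(m²·K).
ΔQ = C ΔT = 3.56×10^8 × 2.44 = 8.68×10^8 J/m².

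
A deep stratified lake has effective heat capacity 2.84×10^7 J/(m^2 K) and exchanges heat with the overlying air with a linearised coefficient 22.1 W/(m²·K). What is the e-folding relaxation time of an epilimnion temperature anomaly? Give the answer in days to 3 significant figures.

14.9 days

Areal heat capacity C = 2.84×10^7 J/(m^2 K) (given).
Relaxation time τ = C / λ = 2.84×10^7 / 22.1 = 1.29×10^6 s.
In days: 1.29×10^6 s / (86400 s/day) = 14.9 days.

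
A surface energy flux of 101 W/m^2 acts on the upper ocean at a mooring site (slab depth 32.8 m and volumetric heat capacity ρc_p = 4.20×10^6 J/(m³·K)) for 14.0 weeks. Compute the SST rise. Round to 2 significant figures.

Areal heat capacity C = ρc_p × D = 4.20×10^6 × 32.8 = 1.38×10^8 J/(m^2 K).
Net heat input Q = F Δt = 101 × (14.0 weeks × 6.048×10^5 s/week) = 8.55×10^8 J/m².
ΔT = Q / C = 8.55×10^8 / 1.38×10^8 = 6.21 K.

6.2 K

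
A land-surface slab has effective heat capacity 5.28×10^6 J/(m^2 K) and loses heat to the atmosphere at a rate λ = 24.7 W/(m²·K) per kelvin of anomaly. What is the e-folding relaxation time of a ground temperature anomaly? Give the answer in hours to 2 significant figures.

Areal heat capacity C = 5.28×10^6 J/(m^2 K) (given).
Relaxation time τ = C / λ = 5.28×10^6 / 24.7 = 2.14×10^5 s.
In hours: 2.14×10^5 s / (3600 s/hour) = 59.4 hours.

59 hours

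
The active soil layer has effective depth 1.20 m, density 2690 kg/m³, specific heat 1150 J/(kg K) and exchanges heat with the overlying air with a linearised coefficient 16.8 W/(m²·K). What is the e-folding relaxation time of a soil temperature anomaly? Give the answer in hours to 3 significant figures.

Areal heat capacity C = ρ c_p D = 2690 × 1150 × 1.20 = 3.71×10^6 J/(m^2 K).
Relaxation time τ = C / λ = 3.71×10^6 / 16.8 = 2.21×10^5 s.
In hours: 2.21×10^5 s / (3600 s/hour) = 61.4 hours.

61.4 hours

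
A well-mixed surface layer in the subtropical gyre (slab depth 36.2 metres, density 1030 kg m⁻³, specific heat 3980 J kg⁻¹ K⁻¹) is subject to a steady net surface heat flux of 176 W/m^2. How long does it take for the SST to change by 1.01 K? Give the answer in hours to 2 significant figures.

240 hours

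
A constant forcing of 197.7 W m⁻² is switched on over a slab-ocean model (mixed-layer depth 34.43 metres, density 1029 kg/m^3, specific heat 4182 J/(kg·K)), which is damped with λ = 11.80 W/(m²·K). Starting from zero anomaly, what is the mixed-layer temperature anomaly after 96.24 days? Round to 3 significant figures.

Areal heat capacity C = ρ c_p D = 1029 × 4182 × 34.43 = 1.48×10^8 J/(m^2 K).
τ = C / λ = 1.48×10^8 / 11.80 = 1.26×10^7 s.
Equilibrium anomaly ΔT_eq = F / λ = 197.7 / 11.80 = 16.8 K.
t = 96.24 days = 8.32×10^6 s, so t/τ = 0.662.
ΔT(t) = ΔT_eq (1 − e^(−t/τ)) = 16.8 × (1 − e^−0.662) = 8.11 K.

8.11 K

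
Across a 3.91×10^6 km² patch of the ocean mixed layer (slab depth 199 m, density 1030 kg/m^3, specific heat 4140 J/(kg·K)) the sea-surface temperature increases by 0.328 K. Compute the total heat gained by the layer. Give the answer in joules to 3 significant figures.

1.09×10^21 J

Areal heat capacity C = ρ c_p D = 1030 × 4140 × 199 = 8.49×10^8 J m⁻² K⁻¹.
Heat per unit area: q = C ΔT = 8.49×10^8 × 0.328 = 2.78×10^8 J/m².
Total heat: Q = q × A = 2.78×10^8 × (3.91×10^6 × 10⁶ m²) = 1.09×10^21 J.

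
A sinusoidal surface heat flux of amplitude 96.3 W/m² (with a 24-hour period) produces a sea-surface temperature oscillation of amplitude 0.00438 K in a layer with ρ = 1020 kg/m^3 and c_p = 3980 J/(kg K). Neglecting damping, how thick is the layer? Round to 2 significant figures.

74 m

ω = 2π / 86400 s = 7.27×10^-5 s⁻¹.
Required C = F₀ / (A ω) = 96.3 / (0.00438 × 7.27×10^-5) = 3.02×10^8 J/(m²·K).
D = C / (ρ c_p) = 3.02×10^8 / (1020 × 3980) = 74.5 m.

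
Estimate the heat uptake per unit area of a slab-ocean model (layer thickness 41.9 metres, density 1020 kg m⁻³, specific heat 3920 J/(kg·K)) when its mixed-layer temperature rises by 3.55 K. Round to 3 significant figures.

Areal heat capacity C = ρ c_p D = 1020 × 3920 × 41.9 = 1.68×10^8 J/(m^2 K).
ΔQ = C ΔT = 1.68×10^8 × 3.55 = 5.95×10^8 J/m².

5.95×10^8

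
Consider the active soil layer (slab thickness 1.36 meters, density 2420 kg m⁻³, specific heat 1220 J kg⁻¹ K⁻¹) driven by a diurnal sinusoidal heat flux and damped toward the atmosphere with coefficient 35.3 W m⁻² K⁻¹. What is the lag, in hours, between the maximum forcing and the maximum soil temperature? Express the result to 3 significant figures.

5.54 hours

Areal heat capacity C = ρ c_p D = 2420 × 1220 × 1.36 = 4.02×10^6 J/(m^2 K).
ω = 2π / 86400 s = 7.27×10^-5 s⁻¹.
Phase lag φ = arctan(Cω/λ) = arctan(292/35.3) = 1.45 rad.
Time lag = φ / ω = 1.45 / 7.27×10^-5 = 19900 s = 5.54 hours.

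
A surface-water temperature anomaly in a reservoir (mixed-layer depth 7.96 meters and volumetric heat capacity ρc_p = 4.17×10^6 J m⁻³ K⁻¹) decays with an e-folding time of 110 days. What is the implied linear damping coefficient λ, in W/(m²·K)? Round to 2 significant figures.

3.5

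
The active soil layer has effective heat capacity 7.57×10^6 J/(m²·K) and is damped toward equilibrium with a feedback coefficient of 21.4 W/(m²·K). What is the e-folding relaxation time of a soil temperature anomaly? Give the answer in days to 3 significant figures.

Areal heat capacity C = 7.57×10^6 J/(m²·K) (given).
Relaxation time τ = C / λ = 7.57×10^6 / 21.4 = 3.54×10^5 s.
In days: 3.54×10^5 s / (86400 s/day) = 4.09 days.

4.09 days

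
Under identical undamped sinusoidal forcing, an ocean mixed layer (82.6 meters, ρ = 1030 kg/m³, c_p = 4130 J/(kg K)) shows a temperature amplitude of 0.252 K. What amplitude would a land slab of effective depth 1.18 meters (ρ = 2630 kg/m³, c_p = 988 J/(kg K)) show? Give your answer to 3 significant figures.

28.9 K

C_ocean = 3.51×10^8 J/(m²·K); C_land = 3.07×10^6 J/(m²·K).
A ∝ 1/C ⇒ A_land = A_ocean × C_ocean/C_land = 0.252 × 115 = 28.9 K.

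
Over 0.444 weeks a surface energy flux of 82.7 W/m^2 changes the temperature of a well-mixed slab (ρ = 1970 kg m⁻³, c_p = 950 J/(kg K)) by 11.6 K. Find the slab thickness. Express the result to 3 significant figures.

1.02 m

Heat input Q = F Δt = 82.7 × 2.69×10^5 s = 2.22×10^7 J/m².
Required areal heat capacity C = Q / ΔT = 1.91×10^6 J/(m²·K).
Depth D = C / (ρ c_p) = 1.91×10^6 / (1970 × 950) = 1.02 m.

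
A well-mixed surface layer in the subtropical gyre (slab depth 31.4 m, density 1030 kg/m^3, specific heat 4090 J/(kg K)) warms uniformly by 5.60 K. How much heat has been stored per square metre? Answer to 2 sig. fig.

Areal heat capacity C = ρ c_p D = 1030 × 4090 × 31.4 = 1.32×10^8 J m⁻² K⁻¹.
ΔQ = C ΔT = 1.32×10^8 × 5.60 = 7.41×10^8 J/m².

7.4×10^8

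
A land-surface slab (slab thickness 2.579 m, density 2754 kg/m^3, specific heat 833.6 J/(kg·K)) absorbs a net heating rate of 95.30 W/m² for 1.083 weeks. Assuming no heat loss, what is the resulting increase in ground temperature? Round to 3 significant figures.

10.5 K

Areal heat capacity C = ρ c_p D = 2754 × 833.6 × 2.579 = 5.92×10^6 J m⁻² K⁻¹.
Net heat input Q = F Δt = 95.30 × (1.083 weeks × 6.048×10^5 s/week) = 6.24×10^7 J/m².
ΔT = Q / C = 6.24×10^7 / 5.92×10^6 = 10.5 K.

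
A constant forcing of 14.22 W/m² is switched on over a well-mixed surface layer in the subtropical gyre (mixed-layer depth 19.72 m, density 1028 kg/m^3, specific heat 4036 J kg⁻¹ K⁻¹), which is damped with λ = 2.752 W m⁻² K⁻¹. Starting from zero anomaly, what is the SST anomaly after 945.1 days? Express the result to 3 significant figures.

4.84 K

Areal heat capacity C = ρ c_p D = 1028 × 4036 × 19.72 = 8.18×10^7 J/(m²·K).
τ = C / λ = 8.18×10^7 / 2.752 = 2.97×10^7 s.
Equilibrium anomaly ΔT_eq = F / λ = 14.22 / 2.752 = 5.17 K.
t = 945.1 days = 8.17×10^7 s, so t/τ = 2.75.
ΔT(t) = ΔT_eq (1 − e^(−t/τ)) = 5.17 × (1 − e^−2.75) = 4.84 K.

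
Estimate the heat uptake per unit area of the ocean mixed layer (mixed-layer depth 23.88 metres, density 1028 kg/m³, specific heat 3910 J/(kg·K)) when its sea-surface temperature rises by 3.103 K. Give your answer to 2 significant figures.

Areal heat capacity C = ρ c_p D = 1028 × 3910 × 23.88 = 9.60×10^7 J/(m²·K).
ΔQ = C ΔT = 9.60×10^7 × 3.103 = 2.98×10^8 J/m².

3.0×10^8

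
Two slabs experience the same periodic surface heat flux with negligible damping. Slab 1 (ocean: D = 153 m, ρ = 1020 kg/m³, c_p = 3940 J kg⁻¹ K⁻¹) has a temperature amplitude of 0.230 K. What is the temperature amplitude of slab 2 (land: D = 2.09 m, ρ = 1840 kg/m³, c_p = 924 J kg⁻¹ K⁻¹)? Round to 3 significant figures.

39.8 K

C_ocean = 6.15×10^8 J/(m²·K); C_land = 3.55×10^6 J/(m²·K).
A ∝ 1/C ⇒ A_land = A_ocean × C_ocean/C_land = 0.230 × 173 = 39.8 K.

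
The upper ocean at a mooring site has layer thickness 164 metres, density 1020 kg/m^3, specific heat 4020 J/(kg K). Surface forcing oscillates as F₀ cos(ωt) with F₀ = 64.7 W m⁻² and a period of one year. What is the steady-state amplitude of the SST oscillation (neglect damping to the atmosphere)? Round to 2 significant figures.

Areal heat capacity C = ρ c_p D = 1020 × 4020 × 164 = 6.72×10^8 J m⁻² K⁻¹.
Angular frequency ω = 2π / T = 2π / 3.15×10^7 s = 1.99×10^-7 s⁻¹.
Cω = 6.72×10^8 × 1.99×10^-7 = 134 W/(m²·K).
Amplitude A = F₀ / (Cω) = 64.7 / 134 = 0.483 K.

0.48 K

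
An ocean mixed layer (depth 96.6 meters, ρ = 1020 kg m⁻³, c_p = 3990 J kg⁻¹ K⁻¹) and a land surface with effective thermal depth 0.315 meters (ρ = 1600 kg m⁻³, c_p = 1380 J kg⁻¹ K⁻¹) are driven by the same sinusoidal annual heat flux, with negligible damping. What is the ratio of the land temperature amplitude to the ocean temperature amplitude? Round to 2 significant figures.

C_ocean = 1020 × 3990 × 96.6 = 3.93×10^8 J/(m²·K).
C_land = 1600 × 1380 × 0.315 = 6.96×10^5 J/(m²·K).
Undamped amplitude ∝ 1/C, so A_land/A_ocean = C_ocean/C_land = 565.

570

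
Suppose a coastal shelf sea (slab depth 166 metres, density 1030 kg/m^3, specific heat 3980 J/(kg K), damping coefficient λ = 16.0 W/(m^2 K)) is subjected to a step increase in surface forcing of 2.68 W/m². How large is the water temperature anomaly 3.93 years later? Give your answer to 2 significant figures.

0.16 K

Areal heat capacity C = ρ c_p D = 1030 × 3980 × 166 = 6.81×10^8 J/(m²·K).
τ = C / λ = 6.81×10^8 / 16.0 = 4.25×10^7 s.
Equilibrium anomaly ΔT_eq = F / λ = 2.68 / 16.0 = 0.168 K.
t = 3.93 years = 1.24×10^8 s, so t/τ = 2.92.
ΔT(t) = ΔT_eq (1 − e^(−t/τ)) = 0.168 × (1 − e^−2.92) = 0.158 K.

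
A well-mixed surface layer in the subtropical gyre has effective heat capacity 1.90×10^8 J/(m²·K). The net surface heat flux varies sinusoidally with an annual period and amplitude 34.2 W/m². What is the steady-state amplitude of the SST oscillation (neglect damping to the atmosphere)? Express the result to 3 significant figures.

0.903 K

Areal heat capacity C = 1.90×10^8 J/(m²·K) (given).
Angular frequency ω = 2π / T = 2π / 3.15×10^7 s = 1.99×10^-7 s⁻¹.
Cω = 1.90×10^8 × 1.99×10^-7 = 37.9 W/(m²·K).
Amplitude A = F₀ / (Cω) = 34.2 / 37.9 = 0.903 K.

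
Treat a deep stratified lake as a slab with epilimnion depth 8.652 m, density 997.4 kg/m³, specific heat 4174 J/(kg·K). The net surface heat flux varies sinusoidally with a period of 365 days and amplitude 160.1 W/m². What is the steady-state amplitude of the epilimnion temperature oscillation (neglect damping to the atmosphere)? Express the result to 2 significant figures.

22 K

Areal heat capacity C = ρ c_p D = 997.4 × 4174 × 8.652 = 3.60×10^7 J/(m^2 K).
Angular frequency ω = 2π / T = 2π / 3.15×10^7 s = 1.99×10^-7 s⁻¹.
Cω = 3.60×10^7 × 1.99×10^-7 = 7.18 W/(m²·K).
Amplitude A = F₀ / (Cω) = 160.1 / 7.18 = 22.3 K.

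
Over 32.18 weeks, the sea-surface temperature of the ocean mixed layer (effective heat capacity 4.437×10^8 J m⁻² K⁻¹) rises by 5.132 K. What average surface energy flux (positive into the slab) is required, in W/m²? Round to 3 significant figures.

Areal heat capacity C = 4.437×10^8 J m⁻² K⁻¹ (given).
Required heat per unit area: Q = C ΔT = 4.44×10^8 × 5.132 = 2.28×10^9 J/m².
Flux F = Q / Δt = 2.28×10^9 / 1.95×10^7 s = 117 W/m².

117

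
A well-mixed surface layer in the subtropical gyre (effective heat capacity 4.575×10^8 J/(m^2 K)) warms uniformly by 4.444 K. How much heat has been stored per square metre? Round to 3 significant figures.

2.03×10^9

Areal heat capacity C = 4.575×10^8 J/(m^2 K) (given).
ΔQ = C ΔT = 4.57×10^8 × 4.444 = 2.03×10^9 J/m².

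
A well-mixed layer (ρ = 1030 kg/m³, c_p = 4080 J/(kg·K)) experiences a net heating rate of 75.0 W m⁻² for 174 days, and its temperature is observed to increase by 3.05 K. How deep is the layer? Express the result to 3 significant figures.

88.0 m

Heat input Q = F Δt = 75.0 × 1.50×10^7 s = 1.13×10^9 J/m².
Required areal heat capacity C = Q / ΔT = 3.70×10^8 J/(m²·K).
Depth D = C / (ρ c_p) = 3.70×10^8 / (1030 × 4080) = 88.0 m.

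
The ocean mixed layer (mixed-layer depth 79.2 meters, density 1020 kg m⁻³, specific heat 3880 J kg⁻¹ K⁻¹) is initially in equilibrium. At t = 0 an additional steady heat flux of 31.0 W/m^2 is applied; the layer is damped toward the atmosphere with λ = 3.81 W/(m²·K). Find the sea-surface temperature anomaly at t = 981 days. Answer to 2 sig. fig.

Areal heat capacity C = ρ c_p D = 1020 × 3880 × 79.2 = 3.13×10^8 J/(m²·K).
τ = C / λ = 3.13×10^8 / 3.81 = 8.23×10^7 s.
Equilibrium anomaly ΔT_eq = F / λ = 31.0 / 3.81 = 8.14 K.
t = 981 days = 8.48×10^7 s, so t/τ = 1.03.
ΔT(t) = ΔT_eq (1 − e^(−t/τ)) = 8.14 × (1 − e^−1.03) = 5.23 K.

5.2 K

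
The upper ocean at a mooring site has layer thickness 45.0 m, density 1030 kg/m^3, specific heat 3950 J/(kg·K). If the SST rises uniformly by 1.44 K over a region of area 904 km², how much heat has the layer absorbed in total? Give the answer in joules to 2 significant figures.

2.4×10^17 J

Areal heat capacity C = ρ c_p D = 1030 × 3950 × 45.0 = 1.83×10^8 J/(m²·K).
Heat per unit area: q = C ΔT = 1.83×10^8 × 1.44 = 2.64×10^8 J/m².
Total heat: Q = q × A = 2.64×10^8 × (904 × 10⁶ m²) = 2.38×10^17 J.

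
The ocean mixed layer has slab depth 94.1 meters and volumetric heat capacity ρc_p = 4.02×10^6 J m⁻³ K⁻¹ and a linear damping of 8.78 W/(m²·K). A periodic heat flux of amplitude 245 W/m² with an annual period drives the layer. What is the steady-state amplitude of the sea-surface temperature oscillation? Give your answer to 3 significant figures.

3.23 K

Areal heat capacity C = ρc_p × D = 4.02×10^6 × 94.1 = 3.78×10^8 J/(m^2 K).
Angular frequency ω = 2π / T = 2π / 3.15×10^7 s = 1.99×10^-7 s⁻¹.
√((Cω)² + λ²) = √((75.4)² + 8.78²) = 75.9 W/(m²·K).
Amplitude A = F₀ / √((Cω)²+λ²) = 245 / 75.9 = 3.23 K.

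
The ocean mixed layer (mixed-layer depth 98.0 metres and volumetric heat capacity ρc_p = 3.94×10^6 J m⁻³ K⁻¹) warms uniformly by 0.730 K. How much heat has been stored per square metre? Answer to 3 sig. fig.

Areal heat capacity C = ρc_p × D = 3.94×10^6 × 98.0 = 3.86×10^8 J m⁻² K⁻¹.
ΔQ = C ΔT = 3.86×10^8 × 0.730 = 2.82×10^8 J/m².

2.82×10^8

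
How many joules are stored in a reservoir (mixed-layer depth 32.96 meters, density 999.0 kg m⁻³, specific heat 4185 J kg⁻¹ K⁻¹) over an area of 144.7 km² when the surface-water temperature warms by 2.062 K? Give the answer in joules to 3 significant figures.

4.11×10^16 J

Areal heat capacity C = ρ c_p D = 999.0 × 4185 × 32.96 = 1.38×10^8 J/(m^2 K).
Heat per unit area: q = C ΔT = 1.38×10^8 × 2.062 = 2.84×10^8 J/m².
Total heat: Q = q × A = 2.84×10^8 × (144.7 × 10⁶ m²) = 4.11×10^16 J.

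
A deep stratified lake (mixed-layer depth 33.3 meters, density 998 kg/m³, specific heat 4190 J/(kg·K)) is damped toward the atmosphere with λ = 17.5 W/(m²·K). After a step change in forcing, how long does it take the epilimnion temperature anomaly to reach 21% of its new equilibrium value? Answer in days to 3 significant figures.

21.7 days

Areal heat capacity C = ρ c_p D = 998 × 4190 × 33.3 = 1.39×10^8 J/(m^2 K).
τ = C / λ = 1.39×10^8 / 17.5 = 7.96×10^6 s.
Fraction reached: 1 − e^(−t/τ) = 0.21 ⇒ t = −τ ln(1 − 0.21) = τ × 0.236.
t = 1.88×10^6 s = 21.7 days.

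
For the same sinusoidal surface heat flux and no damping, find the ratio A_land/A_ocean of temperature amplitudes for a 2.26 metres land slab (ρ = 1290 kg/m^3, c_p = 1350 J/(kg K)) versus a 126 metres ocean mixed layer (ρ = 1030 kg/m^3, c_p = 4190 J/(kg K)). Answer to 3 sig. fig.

138

C_ocean = 1030 × 4190 × 126 = 5.44×10^8 J/(m²·K).
C_land = 1290 × 1350 × 2.26 = 3.94×10^6 J/(m²·K).
Undamped amplitude ∝ 1/C, so A_land/A_ocean = C_ocean/C_land = 138.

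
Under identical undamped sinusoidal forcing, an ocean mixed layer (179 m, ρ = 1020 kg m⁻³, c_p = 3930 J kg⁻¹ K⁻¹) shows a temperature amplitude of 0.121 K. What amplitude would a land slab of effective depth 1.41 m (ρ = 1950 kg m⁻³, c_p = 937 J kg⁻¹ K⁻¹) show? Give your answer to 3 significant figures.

33.7 K

C_ocean = 7.18×10^8 J/(m²·K); C_land = 2.58×10^6 J/(m²·K).
A ∝ 1/C ⇒ A_land = A_ocean × C_ocean/C_land = 0.121 × 279 = 33.7 K.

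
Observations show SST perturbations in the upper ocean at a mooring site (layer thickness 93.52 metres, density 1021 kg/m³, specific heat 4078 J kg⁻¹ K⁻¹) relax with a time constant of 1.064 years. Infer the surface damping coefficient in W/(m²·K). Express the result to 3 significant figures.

11.6

Areal heat capacity C = ρ c_p D = 1021 × 4078 × 93.52 = 3.89×10^8 J/(m²·K).
τ = 1.064 years = 3.36×10^7 s.
λ = C / τ = 3.89×10^8 / 3.36×10^7 = 11.6 W/(m²·K).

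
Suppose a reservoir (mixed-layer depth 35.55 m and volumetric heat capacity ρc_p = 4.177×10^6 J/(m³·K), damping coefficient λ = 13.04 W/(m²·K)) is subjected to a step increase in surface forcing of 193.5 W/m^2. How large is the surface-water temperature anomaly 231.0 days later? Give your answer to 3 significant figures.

12.3 K

Areal heat capacity C = ρc_p × D = 4.177×10^6 × 35.55 = 1.48×10^8 J/(m^2 K).
τ = C / λ = 1.48×10^8 / 13.04 = 1.14×10^7 s.
Equilibrium anomaly ΔT_eq = F / λ = 193.5 / 13.04 = 14.8 K.
t = 231.0 days = 2.00×10^7 s, so t/τ = 1.75.
ΔT(t) = ΔT_eq (1 − e^(−t/τ)) = 14.8 × (1 − e^−1.75) = 12.3 K.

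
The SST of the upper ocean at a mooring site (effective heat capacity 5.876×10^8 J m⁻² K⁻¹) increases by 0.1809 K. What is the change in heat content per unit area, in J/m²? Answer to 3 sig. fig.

1.06×10^8

Areal heat capacity C = 5.876×10^8 J m⁻² K⁻¹ (given).
ΔQ = C ΔT = 5.88×10^8 × 0.1809 = 1.06×10^8 J/m².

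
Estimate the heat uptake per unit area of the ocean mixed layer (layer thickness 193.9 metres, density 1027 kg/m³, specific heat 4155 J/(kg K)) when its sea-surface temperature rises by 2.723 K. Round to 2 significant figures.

2.3×10^9

Areal heat capacity C = ρ c_p D = 1027 × 4155 × 193.9 = 8.27×10^8 J m⁻² K⁻¹.
ΔQ = C ΔT = 8.27×10^8 × 2.723 = 2.25×10^9 J/m².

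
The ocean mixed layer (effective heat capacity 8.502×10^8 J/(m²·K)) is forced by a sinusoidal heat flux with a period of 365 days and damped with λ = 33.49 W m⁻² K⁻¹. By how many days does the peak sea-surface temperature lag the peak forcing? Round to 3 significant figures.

79.9 days

Areal heat capacity C = 8.502×10^8 J/(m²·K) (given).
ω = 2π / 3.15×10^7 s = 1.99×10^-7 s⁻¹.
Phase lag φ = arctan(Cω/λ) = arctan(169/33.49) = 1.38 rad.
Time lag = φ / ω = 1.38 / 1.99×10^-7 = 6.90×10^6 s = 79.9 days.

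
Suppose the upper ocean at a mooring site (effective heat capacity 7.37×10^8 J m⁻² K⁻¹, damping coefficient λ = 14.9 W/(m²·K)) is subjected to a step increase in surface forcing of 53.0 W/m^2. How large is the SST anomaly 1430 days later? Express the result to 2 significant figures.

3.3 K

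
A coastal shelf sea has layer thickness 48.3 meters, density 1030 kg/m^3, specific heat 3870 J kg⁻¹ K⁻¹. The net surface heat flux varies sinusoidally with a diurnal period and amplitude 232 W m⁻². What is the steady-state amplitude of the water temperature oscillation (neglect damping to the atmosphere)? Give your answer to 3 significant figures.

Areal heat capacity C = ρ c_p D = 1030 × 3870 × 48.3 = 1.93×10^8 J/(m^2 K).
Angular frequency ω = 2π / T = 2π / 86400 s = 7.27×10^-5 s⁻¹.
Cω = 1.93×10^8 × 7.27×10^-5 = 14000 W/(m²·K).
Amplitude A = F₀ / (Cω) = 232 / 14000 = 0.0166 K.

0.0166 K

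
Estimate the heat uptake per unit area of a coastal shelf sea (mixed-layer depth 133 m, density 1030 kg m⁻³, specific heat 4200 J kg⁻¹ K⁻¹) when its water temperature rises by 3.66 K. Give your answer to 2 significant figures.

Areal heat capacity C = ρ c_p D = 1030 × 4200 × 133 = 5.75×10^8 J/(m²·K).
ΔQ = C ΔT = 5.75×10^8 × 3.66 = 2.11×10^9 J/m².

2.1×10^9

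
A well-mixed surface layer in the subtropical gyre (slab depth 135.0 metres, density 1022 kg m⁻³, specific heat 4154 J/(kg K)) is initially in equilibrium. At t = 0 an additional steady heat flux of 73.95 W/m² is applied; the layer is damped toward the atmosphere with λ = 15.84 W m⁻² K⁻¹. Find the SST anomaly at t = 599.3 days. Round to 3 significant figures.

3.55 K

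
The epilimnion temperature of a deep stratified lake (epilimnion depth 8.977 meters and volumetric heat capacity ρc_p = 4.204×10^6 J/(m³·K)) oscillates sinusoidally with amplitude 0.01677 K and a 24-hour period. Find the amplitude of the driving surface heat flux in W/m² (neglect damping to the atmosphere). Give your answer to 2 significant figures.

Areal heat capacity C = ρc_p × D = 4.204×10^6 × 8.977 = 3.77×10^7 J/(m²·K).
ω = 2π / 86400 s = 7.27×10^-5 s⁻¹.
Cω = 3.77×10^7 × 7.27×10^-5 = 2740 W/(m²·K).
F₀ = A × Cω = 0.01677 × 2740 = 46.0 W/m².

46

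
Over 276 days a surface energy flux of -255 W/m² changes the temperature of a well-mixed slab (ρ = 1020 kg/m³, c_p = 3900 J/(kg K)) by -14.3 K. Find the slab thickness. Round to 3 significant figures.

107 m

Heat input Q = F Δt = -255 × 2.38×10^7 s = -6.08×10^9 J/m².
Required areal heat capacity C = Q / ΔT = 4.25×10^8 J/(m²·K).
Depth D = C / (ρ c_p) = 4.25×10^8 / (1020 × 3900) = 107 m.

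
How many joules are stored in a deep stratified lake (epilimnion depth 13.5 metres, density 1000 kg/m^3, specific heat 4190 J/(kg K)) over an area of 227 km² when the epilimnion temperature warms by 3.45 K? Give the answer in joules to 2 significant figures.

Areal heat capacity C = ρ c_p D = 1000 × 4190 × 13.5 = 5.66×10^7 J m⁻² K⁻¹.
Heat per unit area: q = C ΔT = 5.66×10^7 × 3.45 = 1.95×10^8 J/m².
Total heat: Q = q × A = 1.95×10^8 × (227 × 10⁶ m²) = 4.43×10^16 J.

4.4×10^16 J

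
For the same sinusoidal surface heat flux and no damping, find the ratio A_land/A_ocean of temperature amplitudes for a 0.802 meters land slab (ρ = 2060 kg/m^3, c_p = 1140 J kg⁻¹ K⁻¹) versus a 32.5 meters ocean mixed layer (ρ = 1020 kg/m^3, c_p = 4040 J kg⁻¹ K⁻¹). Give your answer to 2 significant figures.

71

C_ocean = 1020 × 4040 × 32.5 = 1.34×10^8 J/(m²·K).
C_land = 2060 × 1140 × 0.802 = 1.88×10^6 J/(m²·K).
Undamped amplitude ∝ 1/C, so A_land/A_ocean = C_ocean/C_land = 71.1.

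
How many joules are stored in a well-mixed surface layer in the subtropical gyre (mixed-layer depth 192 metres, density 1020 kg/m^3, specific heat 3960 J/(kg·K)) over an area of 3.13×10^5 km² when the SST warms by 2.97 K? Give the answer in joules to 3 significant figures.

Areal heat capacity C = ρ c_p D = 1020 × 3960 × 192 = 7.76×10^8 J/(m²·K).
Heat per unit area: q = C ΔT = 7.76×10^8 × 2.97 = 2.30×10^9 J/m².
Total heat: Q = q × A = 2.30×10^9 × (3.13×10^5 × 10⁶ m²) = 7.21×10^20 J.

7.21×10^20 J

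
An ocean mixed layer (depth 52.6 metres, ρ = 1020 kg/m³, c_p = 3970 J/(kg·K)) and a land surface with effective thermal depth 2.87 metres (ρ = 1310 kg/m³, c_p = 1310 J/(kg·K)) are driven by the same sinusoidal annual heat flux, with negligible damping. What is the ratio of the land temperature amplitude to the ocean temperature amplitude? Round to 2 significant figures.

43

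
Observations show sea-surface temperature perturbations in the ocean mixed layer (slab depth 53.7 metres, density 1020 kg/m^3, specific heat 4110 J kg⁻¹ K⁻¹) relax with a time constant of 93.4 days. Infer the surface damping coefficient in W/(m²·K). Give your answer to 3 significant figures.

Areal heat capacity C = ρ c_p D = 1020 × 4110 × 53.7 = 2.25×10^8 J/(m²·K).
τ = 93.4 days = 8.07×10^6 s.
λ = C / τ = 2.25×10^8 / 8.07×10^6 = 27.9 W/(m²·K).

27.9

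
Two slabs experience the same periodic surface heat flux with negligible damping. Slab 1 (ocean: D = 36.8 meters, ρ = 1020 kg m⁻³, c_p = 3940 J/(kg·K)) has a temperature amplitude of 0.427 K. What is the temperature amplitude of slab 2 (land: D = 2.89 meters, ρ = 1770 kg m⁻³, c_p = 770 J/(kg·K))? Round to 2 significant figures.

16 K

C_ocean = 1.48×10^8 J/(m²·K); C_land = 3.94×10^6 J/(m²·K).
A ∝ 1/C ⇒ A_land = A_ocean × C_ocean/C_land = 0.427 × 37.5 = 16.0 K.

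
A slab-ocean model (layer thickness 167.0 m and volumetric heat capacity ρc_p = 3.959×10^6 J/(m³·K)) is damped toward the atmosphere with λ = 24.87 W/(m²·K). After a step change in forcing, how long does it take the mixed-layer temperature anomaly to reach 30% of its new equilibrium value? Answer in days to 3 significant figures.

110 days

Areal heat capacity C = ρc_p × D = 3.959×10^6 × 167.0 = 6.61×10^8 J m⁻² K⁻¹.
τ = C / λ = 6.61×10^8 / 24.87 = 2.66×10^7 s.
Fraction reached: 1 − e^(−t/τ) = 0.30 ⇒ t = −τ ln(1 − 0.30) = τ × 0.357.
t = 9.48×10^6 s = 110 days.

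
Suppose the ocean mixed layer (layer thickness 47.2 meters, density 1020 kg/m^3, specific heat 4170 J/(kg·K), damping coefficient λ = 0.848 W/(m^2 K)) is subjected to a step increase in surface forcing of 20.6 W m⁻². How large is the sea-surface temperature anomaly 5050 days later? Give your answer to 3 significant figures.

Areal heat capacity C = ρ c_p D = 1020 × 4170 × 47.2 = 2.01×10^8 J/(m^2 K).
τ = C / λ = 2.01×10^8 / 0.848 = 2.37×10^8 s.
Equilibrium anomaly ΔT_eq = F / λ = 20.6 / 0.848 = 24.3 K.
t = 5050 days = 4.36×10^8 s, so t/τ = 1.84.
ΔT(t) = ΔT_eq (1 − e^(−t/τ)) = 24.3 × (1 − e^−1.84) = 20.4 K.

20.4 K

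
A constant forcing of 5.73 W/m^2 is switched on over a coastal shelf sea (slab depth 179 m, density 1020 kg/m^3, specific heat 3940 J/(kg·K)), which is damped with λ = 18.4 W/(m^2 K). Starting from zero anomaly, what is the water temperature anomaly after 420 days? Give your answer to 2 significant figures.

0.19 K

Areal heat capacity C = ρ c_p D = 1020 × 3940 × 179 = 7.19×10^8 J m⁻² K⁻¹.
τ = C / λ = 7.19×10^8 / 18.4 = 3.91×10^7 s.
Equilibrium anomaly ΔT_eq = F / λ = 5.73 / 18.4 = 0.311 K.
t = 420 days = 3.63×10^7 s, so t/τ = 0.928.
ΔT(t) = ΔT_eq (1 − e^(−t/τ)) = 0.311 × (1 − e^−0.928) = 0.188 K.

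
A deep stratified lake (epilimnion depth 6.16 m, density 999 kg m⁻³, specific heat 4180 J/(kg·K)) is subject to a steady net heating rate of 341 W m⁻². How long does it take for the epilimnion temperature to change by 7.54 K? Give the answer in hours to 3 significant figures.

158 hours

Areal heat capacity C = ρ c_p D = 999 × 4180 × 6.16 = 2.57×10^7 J/(m^2 K).
Time required: Δt = C ΔT / F = 2.57×10^7 × 7.54 / 341 = 5.69×10^5 s.
In hours: 5.69×10^5 s / (3600 s/hour) = 158 hours.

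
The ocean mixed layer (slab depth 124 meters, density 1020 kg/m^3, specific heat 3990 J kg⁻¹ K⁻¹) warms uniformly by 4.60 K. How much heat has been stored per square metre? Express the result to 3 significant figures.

Areal heat capacity C = ρ c_p D = 1020 × 3990 × 124 = 5.05×10^8 J m⁻² K⁻¹.
ΔQ = C ΔT = 5.05×10^8 × 4.60 = 2.32×10^9 J/m².

2.32×10^9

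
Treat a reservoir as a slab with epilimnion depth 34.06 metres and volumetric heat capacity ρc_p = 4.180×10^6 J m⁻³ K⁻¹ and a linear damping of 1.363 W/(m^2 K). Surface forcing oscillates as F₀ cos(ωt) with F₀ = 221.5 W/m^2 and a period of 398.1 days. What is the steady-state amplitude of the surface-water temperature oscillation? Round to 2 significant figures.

8.5 K

Areal heat capacity C = ρc_p × D = 4.180×10^6 × 34.06 = 1.42×10^8 J/(m^2 K).
Angular frequency ω = 2π / T = 2π / 3.44×10^7 s = 1.83×10^-7 s⁻¹.
√((Cω)² + λ²) = √((26.0)² + 1.363²) = 26.0 W/(m²·K).
Amplitude A = F₀ / √((Cω)²+λ²) = 221.5 / 26.0 = 8.51 K.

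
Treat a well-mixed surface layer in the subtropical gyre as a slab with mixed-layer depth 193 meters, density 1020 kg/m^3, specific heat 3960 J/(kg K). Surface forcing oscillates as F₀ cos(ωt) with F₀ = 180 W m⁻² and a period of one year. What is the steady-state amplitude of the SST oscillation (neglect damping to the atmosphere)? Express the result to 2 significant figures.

Areal heat capacity C = ρ c_p D = 1020 × 3960 × 193 = 7.80×10^8 J/(m^2 K).
Angular frequency ω = 2π / T = 2π / 3.15×10^7 s = 1.99×10^-7 s⁻¹.
Cω = 7.80×10^8 × 1.99×10^-7 = 155 W/(m²·K).
Amplitude A = F₀ / (Cω) = 180 / 155 = 1.16 K.

1.2 K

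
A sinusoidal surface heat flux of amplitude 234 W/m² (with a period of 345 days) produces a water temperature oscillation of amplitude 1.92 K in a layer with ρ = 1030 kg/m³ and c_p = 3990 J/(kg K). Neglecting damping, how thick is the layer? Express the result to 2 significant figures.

ω = 2π / 2.98×10^7 s = 2.11×10^-7 s⁻¹.
Required C = F₀ / (A ω) = 234 / (1.92 × 2.11×10^-7) = 5.78×10^8 J/(m²·K).
D = C / (ρ c_p) = 5.78×10^8 / (1030 × 3990) = 141 m.

140 m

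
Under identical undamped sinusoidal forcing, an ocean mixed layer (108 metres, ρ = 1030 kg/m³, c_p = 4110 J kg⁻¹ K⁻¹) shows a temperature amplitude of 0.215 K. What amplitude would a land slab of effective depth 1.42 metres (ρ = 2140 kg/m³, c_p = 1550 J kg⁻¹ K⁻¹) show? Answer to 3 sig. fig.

C_ocean = 4.57×10^8 J/(m²·K); C_land = 4.71×10^6 J/(m²·K).
A ∝ 1/C ⇒ A_land = A_ocean × C_ocean/C_land = 0.215 × 97.1 = 20.9 K.

20.9 K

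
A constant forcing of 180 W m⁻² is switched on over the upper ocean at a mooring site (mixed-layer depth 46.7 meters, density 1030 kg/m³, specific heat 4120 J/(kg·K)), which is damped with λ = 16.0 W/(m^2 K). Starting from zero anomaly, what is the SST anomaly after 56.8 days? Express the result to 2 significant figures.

Areal heat capacity C = ρ c_p D = 1030 × 4120 × 46.7 = 1.98×10^8 J/(m²·K).
τ = C / λ = 1.98×10^8 / 16.0 = 1.24×10^7 s.
Equilibrium anomaly ΔT_eq = F / λ = 180 / 16.0 = 11.2 K.
t = 56.8 days = 4.91×10^6 s, so t/τ = 0.396.
ΔT(t) = ΔT_eq (1 − e^(−t/τ)) = 11.2 × (1 − e^−0.396) = 3.68 K.

3.7 K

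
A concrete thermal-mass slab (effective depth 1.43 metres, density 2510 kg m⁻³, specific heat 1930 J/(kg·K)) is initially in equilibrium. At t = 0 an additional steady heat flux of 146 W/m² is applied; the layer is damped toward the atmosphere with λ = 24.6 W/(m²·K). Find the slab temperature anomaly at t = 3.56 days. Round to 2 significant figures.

Areal heat capacity C = ρ c_p D = 2510 × 1930 × 1.43 = 6.93×10^6 J/(m²·K).
τ = C / λ = 6.93×10^6 / 24.6 = 2.82×10^5 s.
Equilibrium anomaly ΔT_eq = F / λ = 146 / 24.6 = 5.93 K.
t = 3.56 days = 3.08×10^5 s, so t/τ = 1.09.
ΔT(t) = ΔT_eq (1 − e^(−t/τ)) = 5.93 × (1 − e^−1.09) = 3.94 K.

3.9 K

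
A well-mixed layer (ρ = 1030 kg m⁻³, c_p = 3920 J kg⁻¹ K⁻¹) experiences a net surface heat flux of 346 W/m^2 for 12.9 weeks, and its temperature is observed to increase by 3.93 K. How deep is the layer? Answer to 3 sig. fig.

170 m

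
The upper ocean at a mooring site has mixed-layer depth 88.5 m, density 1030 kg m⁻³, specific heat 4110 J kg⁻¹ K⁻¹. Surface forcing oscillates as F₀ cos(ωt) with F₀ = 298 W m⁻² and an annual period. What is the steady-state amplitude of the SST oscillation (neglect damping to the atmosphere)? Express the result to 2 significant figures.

4.0 K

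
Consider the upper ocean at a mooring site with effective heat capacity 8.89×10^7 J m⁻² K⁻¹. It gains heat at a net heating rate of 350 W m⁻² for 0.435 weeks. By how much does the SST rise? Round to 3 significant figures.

1.04 K

Areal heat capacity C = 8.89×10^7 J m⁻² K⁻¹ (given).
Net heat input Q = F Δt = 350 × (0.435 weeks × 6.048×10^5 s/week) = 9.21×10^7 J/m².
ΔT = Q / C = 9.21×10^7 / 8.89×10^7 = 1.04 K.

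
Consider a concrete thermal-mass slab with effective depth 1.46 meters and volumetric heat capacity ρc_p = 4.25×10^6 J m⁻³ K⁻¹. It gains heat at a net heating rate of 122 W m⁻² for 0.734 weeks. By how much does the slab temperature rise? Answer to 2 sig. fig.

8.7 K

Areal heat capacity C = ρc_p × D = 4.25×10^6 × 1.46 = 6.20×10^6 J/(m²·K).
Net heat input Q = F Δt = 122 × (0.734 weeks × 6.048×10^5 s/week) = 5.42×10^7 J/m².
ΔT = Q / C = 5.42×10^7 / 6.20×10^6 = 8.73 K.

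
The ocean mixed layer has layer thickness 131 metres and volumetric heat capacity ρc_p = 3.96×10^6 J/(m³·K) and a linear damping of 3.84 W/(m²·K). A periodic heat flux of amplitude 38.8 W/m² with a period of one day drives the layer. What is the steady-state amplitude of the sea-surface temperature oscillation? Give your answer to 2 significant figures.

0.0010 K

Areal heat capacity C = ρc_p × D = 3.96×10^6 × 131 = 5.19×10^8 J m⁻² K⁻¹.
Angular frequency ω = 2π / T = 2π / 86400 s = 7.27×10^-5 s⁻¹.
√((Cω)² + λ²) = √((37700)² + 3.84²) = 37700 W/(m²·K).
Amplitude A = F₀ / √((Cω)²+λ²) = 38.8 / 37700 = 0.00103 K.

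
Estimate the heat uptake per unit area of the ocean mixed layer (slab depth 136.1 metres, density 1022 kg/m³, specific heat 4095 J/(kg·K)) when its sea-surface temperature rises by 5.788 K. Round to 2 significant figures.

3.3×10^9

Areal heat capacity C = ρ c_p D = 1022 × 4095 × 136.1 = 5.70×10^8 J/(m²·K).
ΔQ = C ΔT = 5.70×10^8 × 5.788 = 3.30×10^9 J/m².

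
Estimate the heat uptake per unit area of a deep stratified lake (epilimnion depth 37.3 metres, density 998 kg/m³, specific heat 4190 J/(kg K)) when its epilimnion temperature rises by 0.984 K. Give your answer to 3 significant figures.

1.53×10^8

Areal heat capacity C = ρ c_p D = 998 × 4190 × 37.3 = 1.56×10^8 J m⁻² K⁻¹.
ΔQ = C ΔT = 1.56×10^8 × 0.984 = 1.53×10^8 J/m².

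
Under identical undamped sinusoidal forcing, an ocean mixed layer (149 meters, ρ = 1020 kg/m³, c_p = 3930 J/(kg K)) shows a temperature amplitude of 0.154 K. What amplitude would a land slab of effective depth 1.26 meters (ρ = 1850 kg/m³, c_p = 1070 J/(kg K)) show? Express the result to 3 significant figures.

C_ocean = 5.97×10^8 J/(m²·K); C_land = 2.49×10^6 J/(m²·K).
A ∝ 1/C ⇒ A_land = A_ocean × C_ocean/C_land = 0.154 × 239 = 36.9 K.

36.9 K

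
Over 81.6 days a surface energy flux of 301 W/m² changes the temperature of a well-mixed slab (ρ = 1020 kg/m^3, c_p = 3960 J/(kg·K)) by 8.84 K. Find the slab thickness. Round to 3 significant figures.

Heat input Q = F Δt = 301 × 7.05×10^6 s = 2.12×10^9 J/m².
Required areal heat capacity C = Q / ΔT = 2.40×10^8 J/(m²·K).
Depth D = C / (ρ c_p) = 2.40×10^8 / (1020 × 3960) = 59.4 m.

59.4 m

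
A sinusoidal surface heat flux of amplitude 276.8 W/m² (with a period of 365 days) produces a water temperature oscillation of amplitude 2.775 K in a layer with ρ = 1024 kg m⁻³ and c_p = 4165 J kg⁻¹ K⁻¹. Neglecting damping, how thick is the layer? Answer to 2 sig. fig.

120 m

ω = 2π / 3.15×10^7 s = 1.99×10^-7 s⁻¹.
Required C = F₀ / (A ω) = 276.8 / (2.775 × 1.99×10^-7) = 5.01×10^8 J/(m²·K).
D = C / (ρ c_p) = 5.01×10^8 / (1024 × 4165) = 117 m.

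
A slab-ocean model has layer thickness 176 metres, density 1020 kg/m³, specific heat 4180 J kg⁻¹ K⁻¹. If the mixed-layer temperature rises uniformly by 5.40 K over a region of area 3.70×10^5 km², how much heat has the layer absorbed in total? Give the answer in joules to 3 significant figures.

1.50×10^21 J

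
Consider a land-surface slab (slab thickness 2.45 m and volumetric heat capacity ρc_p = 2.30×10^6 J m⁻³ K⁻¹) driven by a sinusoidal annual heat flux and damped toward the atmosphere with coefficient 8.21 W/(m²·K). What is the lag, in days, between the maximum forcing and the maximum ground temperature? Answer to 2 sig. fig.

7.9 days

Areal heat capacity C = ρc_p × D = 2.30×10^6 × 2.45 = 5.64×10^6 J/(m^2 K).
ω = 2π / 3.15×10^7 s = 1.99×10^-7 s⁻¹.
Phase lag φ = arctan(Cω/λ) = arctan(1.12/8.21) = 0.136 rad.
Time lag = φ / ω = 0.136 / 1.99×10^-7 = 6.82×10^5 s = 7.89 days.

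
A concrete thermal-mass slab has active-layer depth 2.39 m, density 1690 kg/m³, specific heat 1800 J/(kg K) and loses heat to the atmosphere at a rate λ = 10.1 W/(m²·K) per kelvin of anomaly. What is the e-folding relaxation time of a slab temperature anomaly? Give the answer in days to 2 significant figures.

Areal heat capacity C = ρ c_p D = 1690 × 1800 × 2.39 = 7.27×10^6 J/(m²·K).
Relaxation time τ = C / λ = 7.27×10^6 / 10.1 = 7.20×10^5 s.
In days: 7.20×10^5 s / (86400 s/day) = 8.33 days.

8.3 days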